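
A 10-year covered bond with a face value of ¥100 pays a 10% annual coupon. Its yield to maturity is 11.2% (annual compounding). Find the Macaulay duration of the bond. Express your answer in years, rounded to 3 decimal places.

Periodic yield y = 0.112. Discount each cash flow and weight by its year:
  t   CF        PV=CF/(1+0.112)^t    t·PV
  1        10.00         8.9928         8.9928
  2        10.00         8.0871        16.1741
  3        10.00         7.2725        21.8176
  4        10.00         6.5400        26.1602
  5        10.00         5.8813        29.4067
  6        10.00         5.2890        31.7338
  7        10.00         4.7563        33.2939
  8        10.00         4.2772        34.2178
  9        10.00         3.8464        34.6178
  10      110.00        38.0491       380.4914
  Σ                     92.9918       616.9060
Price P = Σ PV = 92.9918.
Macaulay duration = Σ(t·PV) / P = 616.9060 / 92.9918 = 6.63398 years.

6.634 years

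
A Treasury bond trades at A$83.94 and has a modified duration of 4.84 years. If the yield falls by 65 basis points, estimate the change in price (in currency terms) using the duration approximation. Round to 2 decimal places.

Duration approximation: ΔP/P ≈ -D_mod · Δy = -4.84 × (-0.0065) = +0.031460.
ΔP ≈ 83.94 × (+0.031460) = +2.6407524.

+A$2.64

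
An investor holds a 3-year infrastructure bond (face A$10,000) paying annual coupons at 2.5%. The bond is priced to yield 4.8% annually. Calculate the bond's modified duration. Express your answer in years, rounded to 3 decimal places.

Periodic yield y = 0.048. First find Macaulay duration:
  t   CF        PV=CF/(1+0.048)^t    t·PV
  1       250.00       238.5496       238.5496
  2       250.00       227.6237       455.2474
  3    10,250.00     8,905.1249    26,715.3748
  Σ                  9,371.2982    27,409.1718
P = 9,371.2982; Macaulay duration = 27,409.1718 / 9,371.2982 = 2.92480 years.
Modified duration = D_Mac / (1 + y) = 2.92480 / 1.048 = 2.79084 years.

2.791 years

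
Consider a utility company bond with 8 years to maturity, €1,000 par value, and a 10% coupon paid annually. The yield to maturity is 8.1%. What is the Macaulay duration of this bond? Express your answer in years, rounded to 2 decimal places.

5.98 years

Periodic yield y = 0.081. Discount each cash flow and weight by its year:
  t   CF        PV=CF/(1+0.081)^t    t·PV
  1       100.00        92.5069        92.5069
  2       100.00        85.5753       171.1507
  3       100.00        79.1631       237.4894
  4       100.00        73.2314       292.9255
  5       100.00        67.7441       338.7205
  6       100.00        62.6680       376.0080
  7       100.00        57.9722       405.8057
  8     1,100.00       589.9119     4,719.2949
  Σ                  1,108.7730     6,633.9017
Price P = Σ PV = 1,108.7730.
Macaulay duration = Σ(t·PV) / P = 6,633.9017 / 1,108.7730 = 5.98310 years.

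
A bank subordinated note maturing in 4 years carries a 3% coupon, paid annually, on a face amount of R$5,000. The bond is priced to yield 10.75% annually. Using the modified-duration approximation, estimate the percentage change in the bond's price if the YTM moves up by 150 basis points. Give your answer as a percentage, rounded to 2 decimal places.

Periodic yield y = 0.1075. Modified duration first:
  t   CF        PV=CF/(1+0.1075)^t    t·PV
  1       150.00       135.4402       135.4402
  2       150.00       122.2936       244.5872
  3       150.00       110.4231       331.2694
  4     5,150.00     3,423.2001    13,692.8005
  Σ                  3,791.3571    14,404.0973
P = 3,791.3571; D_Mac = 3.79919 yrs; D_mod = 3.79919/(1+0.1075) = 3.43042 yrs.
ΔP/P ≈ -D_mod · Δy = -3.43042 × (+0.015) = -0.051456 = -5.1456%.

-5.15%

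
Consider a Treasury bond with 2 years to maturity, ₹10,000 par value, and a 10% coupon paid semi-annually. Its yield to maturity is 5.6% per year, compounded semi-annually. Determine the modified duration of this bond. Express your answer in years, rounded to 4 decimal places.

Periodic yield y = 0.028. First find Macaulay duration:
  t   CF        PV=CF/(1+0.028)^t    t·PV
  1       500.00       486.3813       486.3813
  2       500.00       473.1336       946.2672
  3       500.00       460.2467     1,380.7400
  4    10,500.00     9,401.9263    37,607.7050
  Σ                 10,821.6878    40,421.0935
P = 10,821.6878; Macaulay duration = 40,421.0935 / 10,821.6878 = 3.73519 half-year periods = 1.86760 years.
Modified duration = D_Mac / (1 + y) = 1.86760 / 1.028 = 1.81673 years.

1.8167 years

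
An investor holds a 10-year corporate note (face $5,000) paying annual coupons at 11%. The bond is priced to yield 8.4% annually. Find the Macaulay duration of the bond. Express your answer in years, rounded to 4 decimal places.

Periodic yield y = 0.084. Discount each cash flow and weight by its year:
  t   CF        PV=CF/(1+0.084)^t    t·PV
  1       550.00       507.3801       507.3801
  2       550.00       468.0628       936.1256
  3       550.00       431.7922     1,295.3767
  4       550.00       398.3323     1,593.3293
  5       550.00       367.4653     1,837.3263
  6       550.00       338.9901     2,033.9405
  7       550.00       312.7215     2,189.0504
  8       550.00       288.4885     2,307.9076
  9       550.00       266.1333     2,395.1993
  10    5,550.00     2,477.4230    24,774.2298
  Σ                  5,856.7890    39,869.8656
Price P = Σ PV = 5,856.7890.
Macaulay duration = Σ(t·PV) / P = 39,869.8656 / 5,856.7890 = 6.80746 years.

6.8075 years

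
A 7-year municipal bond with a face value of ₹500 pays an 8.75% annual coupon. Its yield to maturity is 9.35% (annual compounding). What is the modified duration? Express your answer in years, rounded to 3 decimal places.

5.025 years

Periodic yield y = 0.0935. First find Macaulay duration:
  t   CF        PV=CF/(1+0.0935)^t    t·PV
  1        43.75        40.0091        40.0091
  2        43.75        36.5882        73.1763
  3        43.75        33.4597       100.3790
  4        43.75        30.5987       122.3948
  5        43.75        27.9823       139.9117
  6        43.75        25.5897       153.5382
  7       543.75       290.8491     2,035.9439
  Σ                    485.0768     2,665.3531
P = 485.0768; Macaulay duration = 2,665.3531 / 485.0768 = 5.49470 years.
Modified duration = D_Mac / (1 + y) = 5.49470 / 1.0935 = 5.02488 years.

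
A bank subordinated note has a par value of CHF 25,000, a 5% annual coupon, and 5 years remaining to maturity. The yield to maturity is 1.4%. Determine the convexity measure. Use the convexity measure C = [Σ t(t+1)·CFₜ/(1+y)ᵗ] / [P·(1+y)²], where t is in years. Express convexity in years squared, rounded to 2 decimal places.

With y = 0.014:
  t   CF        PV=CF/(1+0.014)^t    t·PV        t(t+1)·PV
  1     1,250.00     1,232.7416     1,232.7416       2,465.4832
  2     1,250.00     1,215.7215     2,431.4430       7,294.3291
  3     1,250.00     1,198.9364     3,596.8092      14,387.2369
  4     1,250.00     1,182.3830     4,729.5322      23,647.6609
  5    26,250.00    24,487.2228   122,436.1140     734,616.6840
  Σ                 29,317.0054   134,426.6401     782,411.3941
P = 29,317.0054.
Convexity = Σ t(t+1)·PV / [P·(1+y)²] = 782,411.3941 / (29,317.0054 × 1.028196) = 25.95611.

25.96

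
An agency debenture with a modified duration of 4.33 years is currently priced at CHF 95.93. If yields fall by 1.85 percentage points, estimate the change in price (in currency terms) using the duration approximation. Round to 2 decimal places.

+CHF 7.68

Duration approximation: ΔP/P ≈ -D_mod · Δy = -4.33 × (-0.0185) = +0.080105.
ΔP ≈ 95.93 × (+0.080105) = +7.68447265.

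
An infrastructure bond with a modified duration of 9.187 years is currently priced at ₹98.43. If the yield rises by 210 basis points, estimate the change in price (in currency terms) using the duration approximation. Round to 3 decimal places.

Duration approximation: ΔP/P ≈ -D_mod · Δy = -9.187 × (+0.021) = -0.192927.
ΔP ≈ 98.43 × (-0.192927) = -18.98980461.

-₹18.990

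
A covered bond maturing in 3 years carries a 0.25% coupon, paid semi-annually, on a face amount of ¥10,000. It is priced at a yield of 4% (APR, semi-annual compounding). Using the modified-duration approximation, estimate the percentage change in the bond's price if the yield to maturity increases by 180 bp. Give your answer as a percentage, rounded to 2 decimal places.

-5.28%

Periodic yield y = 0.02. Modified duration first:
  t   CF        PV=CF/(1+0.02)^t    t·PV
  1        12.50        12.2549        12.2549
  2        12.50        12.0146        24.0292
  3        12.50        11.7790        35.3371
  4        12.50        11.5481        46.1923
  5        12.50        11.3216        56.6082
  6    10,012.50     8,890.8135    53,344.8808
  Σ                  8,949.7317    53,519.3024
P = 8,949.7317; D_Mac = 5.97999 half-year periods = 2.98999 yrs; D_mod = 2.98999/(1+0.02) = 2.93137 yrs.
ΔP/P ≈ -D_mod · Δy = -2.93137 × (+0.018) = -0.052765 = -5.2765%.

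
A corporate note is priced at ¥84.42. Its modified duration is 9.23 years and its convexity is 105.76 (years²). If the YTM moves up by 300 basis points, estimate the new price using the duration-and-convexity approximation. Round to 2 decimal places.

¥65.06

Duration effect: -D_mod·Δy = -9.23 × (+0.03) = -0.276900
Convexity effect: ½·C·(Δy)² = 0.5 × 105.76 × (0.03)² = +0.0475920
ΔP/P ≈ -0.276900 + 0.0475920 = -0.229308
New price ≈ 84.42 × (1 - 0.229308) = 65.06181864.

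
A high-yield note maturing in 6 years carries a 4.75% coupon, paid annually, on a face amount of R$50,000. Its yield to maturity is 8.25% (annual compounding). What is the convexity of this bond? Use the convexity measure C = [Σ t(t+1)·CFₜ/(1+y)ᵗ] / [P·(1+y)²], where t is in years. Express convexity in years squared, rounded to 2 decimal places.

With y = 0.0825:
  t   CF        PV=CF/(1+0.0825)^t    t·PV        t(t+1)·PV
  1     2,375.00     2,193.9954     2,193.9954       4,387.9908
  2     2,375.00     2,026.7856     4,053.5711      12,160.7134
  3     2,375.00     1,872.3192     5,616.9577      22,467.8308
  4     2,375.00     1,729.6252     6,918.5006      34,592.5032
  5     2,375.00     1,597.8062     7,989.0308      47,934.1845
  6    52,375.00    32,550.4207   195,302.5241   1,367,117.6688
  Σ                 41,970.9522   222,074.5797   1,488,660.8915
P = 41,970.9522.
Convexity = Σ t(t+1)·PV / [P·(1+y)²] = 1,488,660.8915 / (41,970.9522 × 1.171806) = 30.26852.

30.27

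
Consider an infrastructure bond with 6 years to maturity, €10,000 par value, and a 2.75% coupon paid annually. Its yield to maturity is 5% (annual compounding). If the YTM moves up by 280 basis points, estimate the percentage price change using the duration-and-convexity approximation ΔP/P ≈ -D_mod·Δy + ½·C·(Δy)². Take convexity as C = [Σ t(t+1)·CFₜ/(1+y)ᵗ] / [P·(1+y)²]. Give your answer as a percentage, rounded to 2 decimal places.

With y = 0.05:
  t   CF        PV=CF/(1+0.05)^t    t·PV        t(t+1)·PV
  1       275.00       261.9048       261.9048         523.8095
  2       275.00       249.4331       498.8662       1,496.5986
  3       275.00       237.5553       712.6660       2,850.6641
  4       275.00       226.2432       904.9727       4,524.8636
  5       275.00       215.4697     1,077.3485       6,464.0909
  6    10,275.00     7,667.3632    46,004.1792     322,029.2544
  Σ                  8,857.9693    49,459.9374     337,889.2811
P = 8,857.9693; D_Mac = 5.58367 yrs; D_mod = 5.31778 yrs; C = 34.59885.
Duration effect: -5.31778 × (+0.028) = -0.148898
Convexity effect: 0.5 × 34.59885 × (0.028)² = +0.0135627
ΔP/P ≈ -0.148898 + 0.0135627 = -0.135335 = -13.5335%.

-13.53%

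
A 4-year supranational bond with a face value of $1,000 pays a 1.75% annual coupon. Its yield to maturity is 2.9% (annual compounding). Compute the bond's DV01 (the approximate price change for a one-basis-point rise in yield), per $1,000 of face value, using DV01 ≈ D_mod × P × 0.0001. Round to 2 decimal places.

$0.36

Periodic yield y = 0.029.
  t   CF        PV=CF/(1+0.029)^t    t·PV
  1        17.50        17.0068        17.0068
  2        17.50        16.5275        33.0550
  3        17.50        16.0617        48.1851
  4     1,017.50       907.5549     3,630.2197
  Σ                    957.1510     3,728.4667
P = 957.1510; D_Mac = 3.89538 yrs; D_mod = 3.78560 yrs.
DV01 ≈ 3.78560 × 957.1510 × 0.0001 = 0.362339.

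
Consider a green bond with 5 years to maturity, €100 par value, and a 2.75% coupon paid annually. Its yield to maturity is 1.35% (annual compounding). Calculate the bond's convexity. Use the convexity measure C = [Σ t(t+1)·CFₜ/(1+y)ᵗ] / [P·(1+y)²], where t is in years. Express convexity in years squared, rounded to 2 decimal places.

27.26

With y = 0.0135:
  t   CF        PV=CF/(1+0.0135)^t    t·PV        t(t+1)·PV
  1         2.75         2.7134         2.7134           5.4267
  2         2.75         2.6772         5.3545          16.0634
  3         2.75         2.6416         7.9247          31.6988
  4         2.75         2.6064        10.4255          52.1276
  5       102.75        96.0867       480.4333       2,882.5996
  Σ                    106.7252       506.8513       2,987.9161
P = 106.7252.
Convexity = Σ t(t+1)·PV / [P·(1+y)²] = 2,987.9161 / (106.7252 × 1.027182) = 27.25549.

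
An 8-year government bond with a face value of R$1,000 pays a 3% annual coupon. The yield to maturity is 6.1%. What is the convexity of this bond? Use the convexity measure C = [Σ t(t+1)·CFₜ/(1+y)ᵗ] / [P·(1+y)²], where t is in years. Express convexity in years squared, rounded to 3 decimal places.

With y = 0.061:
  t   CF        PV=CF/(1+0.061)^t    t·PV        t(t+1)·PV
  1        30.00        28.2752        28.2752          56.5504
  2        30.00        26.6496        53.2992         159.8975
  3        30.00        25.1174        75.3523         301.4091
  4        30.00        23.6734        94.6934         473.4670
  5        30.00        22.3123       111.5615         669.3690
  6        30.00        21.0295       126.1770         883.2390
  7        30.00        19.8205       138.7432       1,109.9453
  8     1,030.00       641.3781     5,131.0251      46,179.2260
  Σ                    808.2560     5,759.1268      49,833.1034
P = 808.2560.
Convexity = Σ t(t+1)·PV / [P·(1+y)²] = 49,833.1034 / (808.2560 × 1.125721) = 54.76943.

54.769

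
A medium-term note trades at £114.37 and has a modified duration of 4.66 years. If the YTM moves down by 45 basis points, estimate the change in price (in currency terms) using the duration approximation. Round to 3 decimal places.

+£2.398

Duration approximation: ΔP/P ≈ -D_mod · Δy = -4.66 × (-0.0045) = +0.020970.
ΔP ≈ 114.37 × (+0.020970) = +2.3983389.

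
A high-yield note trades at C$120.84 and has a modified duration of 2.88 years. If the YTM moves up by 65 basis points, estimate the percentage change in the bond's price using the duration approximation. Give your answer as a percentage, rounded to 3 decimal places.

Duration approximation: ΔP/P ≈ -D_mod · Δy = -2.88 × (+0.0065) = -0.018720.
As a percentage: -1.8720%.

-1.872%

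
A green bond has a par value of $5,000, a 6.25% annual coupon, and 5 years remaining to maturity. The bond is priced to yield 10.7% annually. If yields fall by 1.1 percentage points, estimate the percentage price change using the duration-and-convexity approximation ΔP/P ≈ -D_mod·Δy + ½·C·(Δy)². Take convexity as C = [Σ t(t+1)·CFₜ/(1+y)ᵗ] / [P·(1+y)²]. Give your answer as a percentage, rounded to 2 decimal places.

+4.48%

With y = 0.107:
  t   CF        PV=CF/(1+0.107)^t    t·PV        t(t+1)·PV
  1       312.50       282.2945       282.2945         564.5890
  2       312.50       255.0086       510.0171       1,530.0514
  3       312.50       230.3600       691.0801       2,764.3206
  4       312.50       208.0940       832.3760       4,161.8798
  5     5,312.50     3,195.6620    15,978.3100      95,869.8600
  Σ                  4,171.4191    18,294.0777     104,890.7008
P = 4,171.4191; D_Mac = 4.38558 yrs; D_mod = 3.96168 yrs; C = 20.51908.
Duration effect: -3.96168 × (-0.011) = +0.043578
Convexity effect: 0.5 × 20.51908 × (-0.011)² = +0.0012414
ΔP/P ≈ +0.043578 + 0.0012414 = +0.044820 = +4.4820%.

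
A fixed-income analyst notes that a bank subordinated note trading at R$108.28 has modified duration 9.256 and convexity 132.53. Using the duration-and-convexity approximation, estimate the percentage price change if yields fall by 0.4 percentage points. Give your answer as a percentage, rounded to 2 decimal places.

+3.81%

Duration effect: -D_mod·Δy = -9.256 × (-0.004) = +0.037024
Convexity effect: ½·C·(Δy)² = 0.5 × 132.53 × (-0.004)² = +0.00106024
ΔP/P ≈ +0.037024 + 0.00106024 = +0.03808424
= +3.808424%.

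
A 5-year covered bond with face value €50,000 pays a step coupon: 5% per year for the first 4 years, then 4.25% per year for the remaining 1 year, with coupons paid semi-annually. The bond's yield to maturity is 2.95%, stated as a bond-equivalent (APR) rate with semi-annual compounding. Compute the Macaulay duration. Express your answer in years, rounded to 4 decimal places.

Periodic yield y = 0.01475. Discount each cash flow and weight by its period:
  t   CF        PV=CF/(1+0.01475)^t    t·PV
  1     1,250.00     1,231.8305     1,231.8305
  2     1,250.00     1,213.9251     2,427.8502
  3     1,250.00     1,196.2800     3,588.8399
  4     1,250.00     1,178.8913     4,715.5653
  5     1,250.00     1,161.7554     5,808.7772
  6     1,250.00     1,144.8686     6,869.2117
  7     1,250.00     1,128.2273     7,897.5909
  8     1,250.00     1,111.8278     8,894.6225
  9     1,062.50       931.3167     8,381.8505
  10   51,062.50    44,107.4016   441,074.0161
  Σ                 54,406.3244   490,890.1548
Price P = Σ PV = 54,406.3244.
Macaulay duration = Σ(t·PV) / P = 490,890.1548 / 54,406.3244 = 9.02267 half-year periods.
In years: 9.02267 / 2 = 4.51133 years.

4.5113 years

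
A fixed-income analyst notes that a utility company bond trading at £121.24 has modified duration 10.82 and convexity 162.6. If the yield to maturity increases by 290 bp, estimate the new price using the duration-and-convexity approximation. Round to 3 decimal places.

£91.487

Duration effect: -D_mod·Δy = -10.82 × (+0.029) = -0.313780
Convexity effect: ½·C·(Δy)² = 0.5 × 162.6 × (0.029)² = +0.0683733
ΔP/P ≈ -0.313780 + 0.0683733 = -0.2454067
New price ≈ 121.24 × (1 - 0.2454067) = 91.486891692.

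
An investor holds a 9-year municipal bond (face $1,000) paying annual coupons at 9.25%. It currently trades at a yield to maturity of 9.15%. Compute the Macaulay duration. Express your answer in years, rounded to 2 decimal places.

Periodic yield y = 0.0915. Discount each cash flow and weight by its year:
  t   CF        PV=CF/(1+0.0915)^t    t·PV
  1        92.50        84.7458        84.7458
  2        92.50        77.6416       155.2831
  3        92.50        71.1329       213.3987
  4        92.50        65.1699       260.6794
  5        92.50        59.7067       298.5335
  6        92.50        54.7015       328.2090
  7        92.50        50.1159       350.8113
  8        92.50        45.9147       367.3177
  9     1,092.50       496.8300     4,471.4697
  Σ                  1,005.9589     6,530.4482
Price P = Σ PV = 1,005.9589.
Macaulay duration = Σ(t·PV) / P = 6,530.4482 / 1,005.9589 = 6.49176 years.

6.49 years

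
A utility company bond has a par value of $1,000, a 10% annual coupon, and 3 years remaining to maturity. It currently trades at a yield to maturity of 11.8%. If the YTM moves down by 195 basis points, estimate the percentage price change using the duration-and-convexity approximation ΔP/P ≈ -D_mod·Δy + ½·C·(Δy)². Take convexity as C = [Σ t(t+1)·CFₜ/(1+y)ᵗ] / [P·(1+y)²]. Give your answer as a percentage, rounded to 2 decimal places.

With y = 0.118:
  t   CF        PV=CF/(1+0.118)^t    t·PV        t(t+1)·PV
  1       100.00        89.4454        89.4454         178.8909
  2       100.00        80.0049       160.0097         480.0292
  3     1,100.00       787.1677     2,361.5032       9,446.0126
  Σ                    956.6180     2,610.9583      10,104.9327
P = 956.6180; D_Mac = 2.72936 yrs; D_mod = 2.44129 yrs; C = 8.45106.
Duration effect: -2.44129 × (-0.0195) = +0.047605
Convexity effect: 0.5 × 8.45106 × (-0.0195)² = +0.0016068
ΔP/P ≈ +0.047605 + 0.0016068 = +0.049212 = +4.9212%.

+4.92%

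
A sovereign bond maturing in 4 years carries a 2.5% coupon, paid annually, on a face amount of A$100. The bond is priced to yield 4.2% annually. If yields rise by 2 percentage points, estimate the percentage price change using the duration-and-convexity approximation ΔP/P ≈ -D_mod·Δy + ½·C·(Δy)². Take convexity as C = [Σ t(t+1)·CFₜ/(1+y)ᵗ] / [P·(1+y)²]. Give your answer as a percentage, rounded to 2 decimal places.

With y = 0.042:
  t   CF        PV=CF/(1+0.042)^t    t·PV        t(t+1)·PV
  1         2.50         2.3992         2.3992           4.7985
  2         2.50         2.3025         4.6051          13.8152
  3         2.50         2.2097         6.6292          26.5166
  4       102.50        86.9467       347.7867       1,738.9335
  Σ                     93.8582       361.4201       1,784.0638
P = 93.8582; D_Mac = 3.85071 yrs; D_mod = 3.69550 yrs; C = 17.50665.
Duration effect: -3.69550 × (+0.02) = -0.073910
Convexity effect: 0.5 × 17.50665 × (0.02)² = +0.0035013
ΔP/P ≈ -0.073910 + 0.0035013 = -0.070409 = -7.0409%.

-7.04%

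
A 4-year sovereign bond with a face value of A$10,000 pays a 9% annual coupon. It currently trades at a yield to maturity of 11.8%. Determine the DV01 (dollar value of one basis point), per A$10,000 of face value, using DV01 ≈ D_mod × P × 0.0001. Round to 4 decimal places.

A$2.8698

Periodic yield y = 0.118.
  t   CF        PV=CF/(1+0.118)^t    t·PV
  1       900.00       805.0089       805.0089
  2       900.00       720.0438     1,440.0876
  3       900.00       644.0463     1,932.1389
  4    10,900.00     6,976.8484    27,907.3934
  Σ                  9,145.9474    32,084.6289
P = 9,145.9474; D_Mac = 3.50807 yrs; D_mod = 3.13781 yrs.
DV01 ≈ 3.13781 × 9,145.9474 × 0.0001 = 2.869824.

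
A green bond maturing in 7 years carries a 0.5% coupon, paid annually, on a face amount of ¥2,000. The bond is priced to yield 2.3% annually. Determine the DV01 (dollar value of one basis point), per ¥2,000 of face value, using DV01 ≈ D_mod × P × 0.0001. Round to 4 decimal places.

Periodic yield y = 0.023.
  t   CF        PV=CF/(1+0.023)^t    t·PV
  1        10.00         9.7752         9.7752
  2        10.00         9.5554        19.1108
  3        10.00         9.3406        28.0217
  4        10.00         9.1306        36.5222
  5        10.00         8.9253        44.6264
  6        10.00         8.7246        52.3477
  7     2,010.00     1,714.2203    11,999.5418
  Σ                  1,769.6718    12,189.9457
P = 1,769.6718; D_Mac = 6.88825 yrs; D_mod = 6.73338 yrs.
DV01 ≈ 6.73338 × 1,769.6718 × 0.0001 = 1.191588.

¥1.1916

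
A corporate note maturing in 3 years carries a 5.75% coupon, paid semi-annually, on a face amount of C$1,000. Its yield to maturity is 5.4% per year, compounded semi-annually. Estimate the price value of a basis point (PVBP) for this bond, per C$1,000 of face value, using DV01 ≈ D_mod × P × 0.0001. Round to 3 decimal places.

C$0.275

Periodic yield y = 0.027.
  t   CF        PV=CF/(1+0.027)^t    t·PV
  1        28.75        27.9942        27.9942
  2        28.75        27.2582        54.5164
  3        28.75        26.5416        79.6247
  4        28.75        25.8438       103.3751
  5        28.75        25.1643       125.8217
  6     1,028.75       876.7730     5,260.6382
  Σ                  1,009.5751     5,651.9703
P = 1,009.5751; D_Mac = 5.59837 half-year periods = 2.79918 yrs; D_mod = 2.72559 yrs.
DV01 ≈ 2.72559 × 1,009.5751 × 0.0001 = 0.275169.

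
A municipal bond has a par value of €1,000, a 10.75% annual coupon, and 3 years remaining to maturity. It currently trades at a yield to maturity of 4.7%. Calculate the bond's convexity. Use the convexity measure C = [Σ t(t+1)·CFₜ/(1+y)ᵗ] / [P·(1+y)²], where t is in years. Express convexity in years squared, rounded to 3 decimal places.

9.683

With y = 0.047:
  t   CF        PV=CF/(1+0.047)^t    t·PV        t(t+1)·PV
  1       107.50       102.6743       102.6743         205.3486
  2       107.50        98.0652       196.1305         588.3914
  3     1,107.50       964.9475     2,894.8425      11,579.3701
  Σ                  1,165.6871     3,193.6473      12,373.1102
P = 1,165.6871.
Convexity = Σ t(t+1)·PV / [P·(1+y)²] = 12,373.1102 / (1,165.6871 × 1.096209) = 9.68286.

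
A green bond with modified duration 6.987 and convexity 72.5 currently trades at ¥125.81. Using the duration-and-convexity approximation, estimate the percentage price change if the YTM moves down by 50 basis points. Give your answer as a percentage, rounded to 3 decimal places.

+3.584%

Duration effect: -D_mod·Δy = -6.987 × (-0.005) = +0.034935
Convexity effect: ½·C·(Δy)² = 0.5 × 72.5 × (-0.005)² = +0.00090625
ΔP/P ≈ +0.034935 + 0.00090625 = +0.03584125
= +3.584125%.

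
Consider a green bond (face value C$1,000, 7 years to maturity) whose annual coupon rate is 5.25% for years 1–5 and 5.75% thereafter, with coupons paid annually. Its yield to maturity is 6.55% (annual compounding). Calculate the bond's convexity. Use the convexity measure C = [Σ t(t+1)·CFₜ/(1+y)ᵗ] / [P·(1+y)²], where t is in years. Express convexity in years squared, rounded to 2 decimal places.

With y = 0.0655:
  t   CF        PV=CF/(1+0.0655)^t    t·PV        t(t+1)·PV
  1        52.50        49.2726        49.2726          98.5453
  2        52.50        46.2437        92.4874         277.4621
  3        52.50        43.4009       130.2028         520.8110
  4        52.50        40.7329       162.9317         814.6583
  5        52.50        38.2289       191.1446       1,146.8676
  6        57.50        39.2959       235.7753       1,650.4273
  7     1,057.50       678.2756     4,747.9292      37,983.4339
  Σ                    935.4506     5,609.7436      42,492.2056
P = 935.4506.
Convexity = Σ t(t+1)·PV / [P·(1+y)²] = 42,492.2056 / (935.4506 × 1.135290) = 40.01119.

40.01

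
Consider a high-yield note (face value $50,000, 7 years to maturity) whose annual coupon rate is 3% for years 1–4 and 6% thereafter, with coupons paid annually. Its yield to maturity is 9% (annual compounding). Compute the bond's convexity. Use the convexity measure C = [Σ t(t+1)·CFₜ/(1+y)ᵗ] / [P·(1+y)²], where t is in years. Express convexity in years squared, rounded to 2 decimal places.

40.36

With y = 0.09:
  t   CF        PV=CF/(1+0.09)^t    t·PV        t(t+1)·PV
  1     1,500.00     1,376.1468     1,376.1468       2,752.2936
  2     1,500.00     1,262.5200     2,525.0400       7,575.1199
  3     1,500.00     1,158.2752     3,474.8257      13,899.3026
  4     1,500.00     1,062.6378     4,250.5513      21,252.7563
  5     3,000.00     1,949.7942     9,748.9708      58,493.8248
  6     3,000.00     1,788.8020    10,732.8119      75,129.6832
  7    53,000.00    28,992.8150   202,949.7048   1,623,597.6387
  Σ                 37,590.9909   235,058.0512   1,802,700.6191
P = 37,590.9909.
Convexity = Σ t(t+1)·PV / [P·(1+y)²] = 1,802,700.6191 / (37,590.9909 × 1.188100) = 40.36332.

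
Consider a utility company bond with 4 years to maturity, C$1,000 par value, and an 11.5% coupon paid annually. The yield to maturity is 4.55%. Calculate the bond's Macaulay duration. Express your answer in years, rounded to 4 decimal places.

3.4868 years

Periodic yield y = 0.0455. Discount each cash flow and weight by its year:
  t   CF        PV=CF/(1+0.0455)^t    t·PV
  1       115.00       109.9952       109.9952
  2       115.00       105.2082       210.4165
  3       115.00       100.6296       301.8888
  4     1,115.00       933.2086     3,732.8343
  Σ                  1,249.0416     4,355.1348
Price P = Σ PV = 1,249.0416.
Macaulay duration = Σ(t·PV) / P = 4,355.1348 / 1,249.0416 = 3.48678 years.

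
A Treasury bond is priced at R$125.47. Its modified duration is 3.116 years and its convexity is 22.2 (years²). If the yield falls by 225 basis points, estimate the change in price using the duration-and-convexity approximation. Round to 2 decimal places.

+R$9.50

Duration effect: -D_mod·Δy = -3.116 × (-0.0225) = +0.070110
Convexity effect: ½·C·(Δy)² = 0.5 × 22.2 × (-0.0225)² = +0.005619375
ΔP/P ≈ +0.070110 + 0.005619375 = +0.075729375
ΔP ≈ 125.47 × (+0.075729375) = +9.50176468125.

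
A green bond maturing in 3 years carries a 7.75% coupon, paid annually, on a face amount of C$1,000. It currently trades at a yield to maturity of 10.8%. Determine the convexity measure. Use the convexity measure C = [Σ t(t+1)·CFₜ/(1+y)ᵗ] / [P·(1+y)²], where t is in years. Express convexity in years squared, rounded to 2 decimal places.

8.83

With y = 0.108:
  t   CF        PV=CF/(1+0.108)^t    t·PV        t(t+1)·PV
  1        77.50        69.9458        69.9458         139.8917
  2        77.50        63.1280       126.2560         378.7681
  3     1,077.50       792.1328     2,376.3984       9,505.5936
  Σ                    925.2067     2,572.6003      10,024.2535
P = 925.2067.
Convexity = Σ t(t+1)·PV / [P·(1+y)²] = 10,024.2535 / (925.2067 × 1.227664) = 8.82539.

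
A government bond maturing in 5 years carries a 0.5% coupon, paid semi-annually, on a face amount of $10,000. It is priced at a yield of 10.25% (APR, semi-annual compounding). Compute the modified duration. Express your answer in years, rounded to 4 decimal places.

4.6846 years

Periodic yield y = 0.05125. First find Macaulay duration:
  t   CF        PV=CF/(1+0.05125)^t    t·PV
  1        25.00        23.7812        23.7812
  2        25.00        22.6218        45.2437
  3        25.00        21.5190        64.5570
  4        25.00        20.4699        81.8796
  5        25.00        19.4720        97.3599
  6        25.00        18.5227       111.1361
  7        25.00        17.6197       123.3377
  8        25.00        16.7607       134.0855
  9        25.00        15.9436       143.4922
  10   10,025.00     6,081.6902    60,816.9020
  Σ                  6,258.4008    61,641.7750
P = 6,258.4008; Macaulay duration = 61,641.7750 / 6,258.4008 = 9.84945 half-year periods = 4.92472 years.
Modified duration = D_Mac / (1 + y) = 4.92472 / 1.05125 = 4.68464 years.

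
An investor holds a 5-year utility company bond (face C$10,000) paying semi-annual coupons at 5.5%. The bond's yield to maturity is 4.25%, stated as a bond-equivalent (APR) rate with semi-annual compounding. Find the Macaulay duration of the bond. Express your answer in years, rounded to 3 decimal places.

Periodic yield y = 0.02125. Discount each cash flow and weight by its period:
  t   CF        PV=CF/(1+0.02125)^t    t·PV
  1       275.00       269.2778       269.2778
  2       275.00       263.6748       527.3495
  3       275.00       258.1883       774.5648
  4       275.00       252.8159     1,011.2637
  5       275.00       247.5554     1,237.7768
  6       275.00       242.4043     1,454.4257
  7       275.00       237.3604     1,661.5226
  8       275.00       232.4214     1,859.3713
  9       275.00       227.5852     2,048.2670
  10   10,275.00     8,326.4741    83,264.7409
  Σ                 10,557.7575    94,108.5602
Price P = Σ PV = 10,557.7575.
Macaulay duration = Σ(t·PV) / P = 94,108.5602 / 10,557.7575 = 8.91369 half-year periods.
In years: 8.91369 / 2 = 4.45684 years.

4.457 years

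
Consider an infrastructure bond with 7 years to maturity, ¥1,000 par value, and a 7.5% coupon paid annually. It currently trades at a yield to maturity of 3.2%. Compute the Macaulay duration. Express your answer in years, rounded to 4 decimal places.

Periodic yield y = 0.032. Discount each cash flow and weight by its year:
  t   CF        PV=CF/(1+0.032)^t    t·PV
  1        75.00        72.6744        72.6744
  2        75.00        70.4209       140.8419
  3        75.00        68.2374       204.7121
  4        75.00        66.1215       264.4859
  5        75.00        64.0712       320.3559
  6        75.00        62.0845       372.5069
  7     1,075.00       862.2845     6,035.9916
  Σ                  1,265.8944     7,411.5686
Price P = Σ PV = 1,265.8944.
Macaulay duration = Σ(t·PV) / P = 7,411.5686 / 1,265.8944 = 5.85481 years.

5.8548 years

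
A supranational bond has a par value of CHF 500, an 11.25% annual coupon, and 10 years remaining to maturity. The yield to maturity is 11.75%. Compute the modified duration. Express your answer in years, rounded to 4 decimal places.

5.7552 years

Periodic yield y = 0.1175. First find Macaulay duration:
  t   CF        PV=CF/(1+0.1175)^t    t·PV
  1        56.25        50.3356        50.3356
  2        56.25        45.0430        90.0860
  3        56.25        40.3069       120.9208
  4        56.25        36.0689       144.2754
  5        56.25        32.2764       161.3819
  6        56.25        28.8827       173.2960
  7        56.25        25.8458       180.9205
  8        56.25        23.1282       185.0258
  9        56.25        20.6964       186.2676
  10      556.25       183.1448     1,831.4485
  Σ                    485.7287     3,123.9582
P = 485.7287; Macaulay duration = 3,123.9582 / 485.7287 = 6.43149 years.
Modified duration = D_Mac / (1 + y) = 6.43149 / 1.1175 = 5.75525 years.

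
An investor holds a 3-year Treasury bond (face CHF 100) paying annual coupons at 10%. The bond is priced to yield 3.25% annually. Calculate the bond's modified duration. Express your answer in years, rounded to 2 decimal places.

2.67 years

Periodic yield y = 0.0325. First find Macaulay duration:
  t   CF        PV=CF/(1+0.0325)^t    t·PV
  1        10.00         9.6852         9.6852
  2        10.00         9.3804        18.7607
  3       110.00        99.9361       299.8084
  Σ                    119.0017       328.2543
P = 119.0017; Macaulay duration = 328.2543 / 119.0017 = 2.75840 years.
Modified duration = D_Mac / (1 + y) = 2.75840 / 1.0325 = 2.67157 years.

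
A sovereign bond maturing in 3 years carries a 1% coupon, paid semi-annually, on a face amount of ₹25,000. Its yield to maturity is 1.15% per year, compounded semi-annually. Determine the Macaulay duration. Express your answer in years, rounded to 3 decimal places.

2.963 years

Periodic yield y = 0.00575. Discount each cash flow and weight by its period:
  t   CF        PV=CF/(1+0.00575)^t    t·PV
  1       125.00       124.2854       124.2854
  2       125.00       123.5748       247.1496
  3       125.00       122.8683       368.6049
  4       125.00       122.1659       488.6634
  5       125.00       121.4674       607.3371
  6    25,125.00    24,275.3680   145,652.2082
  Σ                 24,889.7298   147,488.2487
Price P = Σ PV = 24,889.7298.
Macaulay duration = Σ(t·PV) / P = 147,488.2487 / 24,889.7298 = 5.92567 half-year periods.
In years: 5.92567 / 2 = 2.96283 years.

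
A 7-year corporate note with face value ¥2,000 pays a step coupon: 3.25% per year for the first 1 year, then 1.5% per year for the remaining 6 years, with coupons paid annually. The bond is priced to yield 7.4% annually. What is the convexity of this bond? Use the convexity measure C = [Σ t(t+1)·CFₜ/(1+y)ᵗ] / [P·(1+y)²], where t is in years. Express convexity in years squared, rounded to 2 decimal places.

44.07

With y = 0.074:
  t   CF        PV=CF/(1+0.074)^t    t·PV        t(t+1)·PV
  1        65.00        60.5214        60.5214         121.0428
  2        30.00        26.0083        52.0167         156.0501
  3        30.00        24.2163        72.6490         290.5960
  4        30.00        22.5478        90.1912         450.9560
  5        30.00        20.9942       104.9711         629.8268
  6        30.00        19.5477       117.2862         821.0032
  7     2,030.00     1,231.5898     8,621.1283      68,969.0264
  Σ                  1,405.4256     9,118.7639      71,438.5012
P = 1,405.4256.
Convexity = Σ t(t+1)·PV / [P·(1+y)²] = 71,438.5012 / (1,405.4256 × 1.153476) = 44.06725.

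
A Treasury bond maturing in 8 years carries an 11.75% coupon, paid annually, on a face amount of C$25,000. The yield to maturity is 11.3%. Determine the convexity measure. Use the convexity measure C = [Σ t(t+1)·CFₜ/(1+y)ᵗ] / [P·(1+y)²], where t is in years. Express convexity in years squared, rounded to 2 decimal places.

With y = 0.113:
  t   CF        PV=CF/(1+0.113)^t    t·PV        t(t+1)·PV
  1     2,937.50     2,639.2633     2,639.2633       5,278.5265
  2     2,937.50     2,371.3057     4,742.6114      14,227.8342
  3     2,937.50     2,130.5532     6,391.6596      25,566.6384
  4     2,937.50     1,914.2437     7,656.9746      38,284.8732
  5     2,937.50     1,719.8955     8,599.4774      51,596.8642
  6     2,937.50     1,545.2790     9,271.6737      64,901.7160
  7     2,937.50     1,388.3908     9,718.7355      77,749.8844
  8    27,937.50    11,863.8658    94,910.9265     854,198.3383
  Σ                 25,572.7968   143,931.3220   1,131,804.6752
P = 25,572.7968.
Convexity = Σ t(t+1)·PV / [P·(1+y)²] = 1,131,804.6752 / (25,572.7968 × 1.238769) = 35.72752.

35.73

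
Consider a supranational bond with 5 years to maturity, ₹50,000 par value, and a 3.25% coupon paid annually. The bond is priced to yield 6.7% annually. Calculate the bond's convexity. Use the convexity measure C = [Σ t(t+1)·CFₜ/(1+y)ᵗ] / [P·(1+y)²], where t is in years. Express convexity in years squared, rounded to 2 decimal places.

24.02

With y = 0.067:
  t   CF        PV=CF/(1+0.067)^t    t·PV        t(t+1)·PV
  1     1,625.00     1,522.9616     1,522.9616       3,045.9231
  2     1,625.00     1,427.3304     2,854.6609       8,563.9826
  3     1,625.00     1,337.7043     4,013.1128      16,052.4510
  4     1,625.00     1,253.7060     5,014.8238      25,074.1190
  5    51,625.00    37,328.2790   186,641.3950   1,119,848.3702
  Σ                 42,869.9812   200,046.9540   1,172,584.8460
P = 42,869.9812.
Convexity = Σ t(t+1)·PV / [P·(1+y)²] = 1,172,584.8460 / (42,869.9812 × 1.138489) = 24.02493.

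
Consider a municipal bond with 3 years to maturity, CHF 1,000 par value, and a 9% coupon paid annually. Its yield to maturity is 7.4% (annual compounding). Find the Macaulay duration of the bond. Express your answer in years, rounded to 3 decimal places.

2.764 years

Periodic yield y = 0.074. Discount each cash flow and weight by its year:
  t   CF        PV=CF/(1+0.074)^t    t·PV
  1        90.00        83.7989        83.7989
  2        90.00        78.0250       156.0501
  3     1,090.00       879.8602     2,639.5805
  Σ                  1,041.6841     2,879.4294
Price P = Σ PV = 1,041.6841.
Macaulay duration = Σ(t·PV) / P = 2,879.4294 / 1,041.6841 = 2.76421 years.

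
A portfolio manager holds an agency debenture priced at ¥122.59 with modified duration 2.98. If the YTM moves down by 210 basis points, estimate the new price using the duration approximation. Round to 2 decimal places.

Duration approximation: ΔP/P ≈ -D_mod · Δy = -2.98 × (-0.021) = +0.062580.
New price ≈ 122.59 × (1 + 0.062580) = 130.2616822.

¥130.26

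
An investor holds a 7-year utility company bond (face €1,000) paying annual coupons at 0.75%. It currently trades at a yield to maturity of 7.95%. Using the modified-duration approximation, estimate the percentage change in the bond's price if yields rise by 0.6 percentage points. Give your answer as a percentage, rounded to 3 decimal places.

-3.776%

Periodic yield y = 0.0795. Modified duration first:
  t   CF        PV=CF/(1+0.0795)^t    t·PV
  1         7.50         6.9477         6.9477
  2         7.50         6.4360        12.8720
  3         7.50         5.9620        17.8861
  4         7.50         5.5229        22.0918
  5         7.50         5.1162        25.5810
  6         7.50         4.7394        28.4365
  7     1,007.50       589.7752     4,128.4266
  Σ                    624.4995     4,242.2417
P = 624.4995; D_Mac = 6.79303 yrs; D_mod = 6.79303/(1+0.0795) = 6.29275 yrs.
ΔP/P ≈ -D_mod · Δy = -6.29275 × (+0.006) = -0.037757 = -3.7757%.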